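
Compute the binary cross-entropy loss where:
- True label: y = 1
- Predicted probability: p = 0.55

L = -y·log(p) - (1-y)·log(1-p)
L = 0.5978

L = -1·log(0.55) - 0·log(0.45) = -log(0.55) = 0.5978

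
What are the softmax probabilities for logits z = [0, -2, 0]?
p = [0.4683, 0.0634, 0.4683]

exp(z) = [1, 0.1353, 1]
Sum = 2.135
p = [0.4683, 0.0634, 0.4683]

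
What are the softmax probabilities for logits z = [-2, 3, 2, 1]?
p = [0.0045, 0.6623, 0.2436, 0.0896]

exp(z) = [0.1353, 20.09, 7.389, 2.718]
Sum = 30.33
p = [0.0045, 0.6623, 0.2436, 0.0896]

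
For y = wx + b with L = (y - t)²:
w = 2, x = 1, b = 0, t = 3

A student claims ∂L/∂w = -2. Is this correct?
Correct

y = (2)(1) + 0 = 2
∂L/∂y = 2(y - t) = 2(2 - 3) = -2
∂y/∂w = x = 1
∂L/∂w = -2 × 1 = -2

Claimed value: -2
Correct: The correct gradient is -2.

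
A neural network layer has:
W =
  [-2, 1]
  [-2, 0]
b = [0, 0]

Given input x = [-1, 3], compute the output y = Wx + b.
y = [5, 2]

Wx = [-2×-1 + 1×3, -2×-1 + 0×3]
   = [5, 2]
y = Wx + b = [5 + 0, 2 + 0] = [5, 2]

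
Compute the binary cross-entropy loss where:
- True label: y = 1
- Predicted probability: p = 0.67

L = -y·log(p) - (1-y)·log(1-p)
L = 0.4005

L = -1·log(0.67) - 0·log(0.33) = -log(0.67) = 0.4005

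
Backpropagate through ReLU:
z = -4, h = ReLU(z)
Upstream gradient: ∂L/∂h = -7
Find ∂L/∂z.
∂L/∂z = 0

h = ReLU(-4) = 0
Since z < 0: ∂h/∂z = 0
∂L/∂z = ∂L/∂h · ∂h/∂z = -7 × 0 = 0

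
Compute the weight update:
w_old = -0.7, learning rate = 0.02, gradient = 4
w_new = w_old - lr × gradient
w_new = -0.78

w_new = w - η·∂L/∂w = -0.7 - 0.02×(4) = -0.7 - (0.08) = -0.78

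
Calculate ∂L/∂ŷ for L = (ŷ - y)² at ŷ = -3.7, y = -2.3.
∂L/∂ŷ = -2.8

∂L/∂ŷ = 2(ŷ - y) = 2(-3.7 - -2.3) = 2(-1.4) = -2.8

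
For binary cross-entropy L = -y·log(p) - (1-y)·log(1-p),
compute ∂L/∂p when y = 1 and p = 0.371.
∂L/∂p = -2.695

∂L/∂p = -y/p + (1-y)/(1-p) = -1/0.371 + 0 = -2.695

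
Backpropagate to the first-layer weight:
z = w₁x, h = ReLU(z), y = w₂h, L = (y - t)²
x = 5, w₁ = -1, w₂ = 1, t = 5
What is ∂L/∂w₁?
∂L/∂w₁ = 0

Forward pass:
z = w₁x = -1×5 = -5
h = ReLU(-5) = 0
y = w₂h = 1×0 = 0

Backward pass:
∂L/∂y = 2(y - t) = 2(0 - 5) = -10
∂y/∂h = w₂ = 1
∂h/∂z = 0 (ReLU derivative)
∂z/∂w₁ = x = 5

∂L/∂w₁ = -10 × 1 × 0 × 5 = 0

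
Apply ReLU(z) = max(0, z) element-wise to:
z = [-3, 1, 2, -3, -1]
h = [0, 1, 2, 0, 0]

ReLU applied element-wise: max(0,-3)=0, max(0,1)=1, max(0,2)=2, max(0,-3)=0, max(0,-1)=0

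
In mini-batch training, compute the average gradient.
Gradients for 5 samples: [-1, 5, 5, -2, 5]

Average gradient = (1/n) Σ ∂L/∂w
Average gradient = 2.4

Average = (1/5)(-1 + 5 + 5 + -2 + 5) = 12/5 = 2.4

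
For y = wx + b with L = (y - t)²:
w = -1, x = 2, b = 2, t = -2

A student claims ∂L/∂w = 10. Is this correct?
Incorrect

y = (-1)(2) + 2 = 0
∂L/∂y = 2(y - t) = 2(0 - -2) = 4
∂y/∂w = x = 2
∂L/∂w = 4 × 2 = 8

Claimed value: 10
Incorrect: The correct gradient is 8.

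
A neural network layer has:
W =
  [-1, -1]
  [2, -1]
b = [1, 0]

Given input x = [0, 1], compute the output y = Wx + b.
y = [0, -1]

Wx = [-1×0 + -1×1, 2×0 + -1×1]
   = [-1, -1]
y = Wx + b = [-1 + 1, -1 + 0] = [0, -1]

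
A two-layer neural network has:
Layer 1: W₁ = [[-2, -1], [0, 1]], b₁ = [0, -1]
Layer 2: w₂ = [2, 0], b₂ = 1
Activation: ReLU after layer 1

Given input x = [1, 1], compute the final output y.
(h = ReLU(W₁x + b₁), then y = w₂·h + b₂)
y = 1

Layer 1 pre-activation: z₁ = [-3, 0]
After ReLU: h = [0, 0]
Layer 2 output: y = 2×0 + 0×0 + 1 = 1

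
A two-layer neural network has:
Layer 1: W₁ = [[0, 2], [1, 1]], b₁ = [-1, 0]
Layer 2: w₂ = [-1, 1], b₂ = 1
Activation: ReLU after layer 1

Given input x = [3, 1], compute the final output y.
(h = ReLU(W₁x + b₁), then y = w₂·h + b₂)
y = 4

Layer 1 pre-activation: z₁ = [1, 4]
After ReLU: h = [1, 4]
Layer 2 output: y = -1×1 + 1×4 + 1 = 4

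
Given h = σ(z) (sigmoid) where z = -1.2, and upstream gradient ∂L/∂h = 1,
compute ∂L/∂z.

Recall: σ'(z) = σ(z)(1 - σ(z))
∂L/∂z = 0.1779

σ(-1.2) = 0.2315
σ'(-1.2) = σ(-1.2)(1 - σ(-1.2)) = 0.2315 × 0.7685 = 0.1779
∂L/∂z = ∂L/∂h · σ'(z) = 1 × 0.1779 = 0.1779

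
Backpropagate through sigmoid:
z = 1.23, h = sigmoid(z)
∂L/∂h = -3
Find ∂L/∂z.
∂L/∂z = -0.5251

σ(1.23) = 0.7738
σ'(1.23) = σ(1.23)(1 - σ(1.23)) = 0.7738 × 0.2262 = 0.175
∂L/∂z = ∂L/∂h · σ'(z) = -3 × 0.175 = -0.5251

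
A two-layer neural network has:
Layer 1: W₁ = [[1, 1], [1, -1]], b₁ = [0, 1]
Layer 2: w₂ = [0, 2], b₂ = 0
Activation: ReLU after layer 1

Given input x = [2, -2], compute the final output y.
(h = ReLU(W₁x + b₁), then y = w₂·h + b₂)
y = 10

Layer 1 pre-activation: z₁ = [0, 5]
After ReLU: h = [0, 5]
Layer 2 output: y = 0×0 + 2×5 + 0 = 10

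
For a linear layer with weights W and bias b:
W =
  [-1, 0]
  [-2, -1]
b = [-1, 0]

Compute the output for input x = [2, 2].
y = [-3, -6]

Wx = [-1×2 + 0×2, -2×2 + -1×2]
   = [-2, -6]
y = Wx + b = [-2 + -1, -6 + 0] = [-3, -6]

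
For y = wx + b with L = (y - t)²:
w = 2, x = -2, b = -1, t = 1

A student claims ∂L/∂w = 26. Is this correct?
Incorrect

y = (2)(-2) + -1 = -5
∂L/∂y = 2(y - t) = 2(-5 - 1) = -12
∂y/∂w = x = -2
∂L/∂w = -12 × -2 = 24

Claimed value: 26
Incorrect: The correct gradient is 24.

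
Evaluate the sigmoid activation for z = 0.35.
0.5866

sigmoid(0.35) = 1/(1 + e^(-0.35)) = 1/(1 + 0.7047) = 0.5866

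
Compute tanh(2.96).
0.9946

tanh(2.96) = (e^(2.96) - e^(-2.96))/(e^(2.96) + e^(-2.96)) = 0.9946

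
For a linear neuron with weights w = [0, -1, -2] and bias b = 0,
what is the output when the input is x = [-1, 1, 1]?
y = -3

y = (0)(-1) + (-1)(1) + (-2)(1) + 0 = -3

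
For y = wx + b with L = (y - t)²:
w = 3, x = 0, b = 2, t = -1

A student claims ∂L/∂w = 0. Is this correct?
Correct

y = (3)(0) + 2 = 2
∂L/∂y = 2(y - t) = 2(2 - -1) = 6
∂y/∂w = x = 0
∂L/∂w = 6 × 0 = 0

Claimed value: 0
Correct: The correct gradient is 0.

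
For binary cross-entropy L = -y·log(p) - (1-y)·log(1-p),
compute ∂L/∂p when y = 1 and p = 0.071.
∂L/∂p = -14.08

∂L/∂p = -y/p + (1-y)/(1-p) = -1/0.071 + 0 = -14.08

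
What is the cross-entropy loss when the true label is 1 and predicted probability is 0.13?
L = 2.04

L = -1·log(0.13) - 0·log(0.87) = -log(0.13) = 2.04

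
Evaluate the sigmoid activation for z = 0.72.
0.6726

sigmoid(0.72) = 1/(1 + e^(-0.72)) = 1/(1 + 0.4868) = 0.6726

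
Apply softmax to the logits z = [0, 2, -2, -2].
p = [0.1155, 0.8533, 0.0156, 0.0156]

exp(z) = [1, 7.389, 0.1353, 0.1353]
Sum = 8.66
p = [0.1155, 0.8533, 0.0156, 0.0156]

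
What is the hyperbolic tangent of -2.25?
-0.978

tanh(-2.25) = (e^(-2.25) - e^(2.25))/(e^(-2.25) + e^(2.25)) = -0.978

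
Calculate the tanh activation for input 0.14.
0.1391

tanh(0.14) = (e^(0.14) - e^(-0.14))/(e^(0.14) + e^(-0.14)) = 0.1391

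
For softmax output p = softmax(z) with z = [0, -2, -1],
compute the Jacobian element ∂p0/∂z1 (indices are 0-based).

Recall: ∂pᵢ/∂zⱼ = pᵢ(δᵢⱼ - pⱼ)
∂p0/∂z1 = -0.05989

p = softmax(z) = [0.6652, 0.09003, 0.2447]
p0 = 0.6652, p1 = 0.09003

∂p0/∂z1 = -p0 × p1 = -0.6652 × 0.09003 = -0.05989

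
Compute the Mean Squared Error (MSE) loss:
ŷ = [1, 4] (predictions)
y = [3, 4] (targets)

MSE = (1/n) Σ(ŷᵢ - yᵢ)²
MSE = 2

MSE = (1/2)((1-3)² + (4-4)²) = (1/2)(4 + 0) = 2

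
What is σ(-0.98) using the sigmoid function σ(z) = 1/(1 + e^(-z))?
0.2729

sigmoid(-0.98) = 1/(1 + e^(0.98)) = 1/(1 + 2.664) = 0.2729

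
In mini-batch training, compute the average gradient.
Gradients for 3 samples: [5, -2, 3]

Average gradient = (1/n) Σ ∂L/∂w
Average gradient = 2

Average = (1/3)(5 + -2 + 3) = 6/3 = 2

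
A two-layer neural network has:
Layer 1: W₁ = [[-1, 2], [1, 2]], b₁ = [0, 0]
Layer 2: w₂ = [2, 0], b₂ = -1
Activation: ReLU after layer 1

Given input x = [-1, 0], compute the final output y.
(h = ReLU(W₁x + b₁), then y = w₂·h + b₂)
y = 1

Layer 1 pre-activation: z₁ = [1, -1]
After ReLU: h = [1, 0]
Layer 2 output: y = 2×1 + 0×0 + -1 = 1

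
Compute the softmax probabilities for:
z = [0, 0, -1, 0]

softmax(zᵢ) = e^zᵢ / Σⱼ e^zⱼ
p = [0.2969, 0.2969, 0.1092, 0.2969]

exp(z) = [1, 1, 0.3679, 1]
Sum = 3.368
p = [0.2969, 0.2969, 0.1092, 0.2969]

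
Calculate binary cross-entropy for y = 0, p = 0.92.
L = 2.526

L = -0·log(0.92) - 1·log(0.08) = -log(0.08) = 2.526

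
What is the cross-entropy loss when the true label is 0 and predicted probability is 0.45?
L = 0.5978

L = -0·log(0.45) - 1·log(0.55) = -log(0.55) = 0.5978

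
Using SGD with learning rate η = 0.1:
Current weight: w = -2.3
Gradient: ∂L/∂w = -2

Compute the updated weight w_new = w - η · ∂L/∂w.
w_new = -2.1

w_new = w - η·∂L/∂w = -2.3 - 0.1×(-2) = -2.3 - (-0.2) = -2.1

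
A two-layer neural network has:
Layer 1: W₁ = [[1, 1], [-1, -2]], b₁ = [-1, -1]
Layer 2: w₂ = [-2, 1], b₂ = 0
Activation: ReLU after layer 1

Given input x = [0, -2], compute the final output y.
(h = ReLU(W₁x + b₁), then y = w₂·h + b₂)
y = 3

Layer 1 pre-activation: z₁ = [-3, 3]
After ReLU: h = [0, 3]
Layer 2 output: y = -2×0 + 1×3 + 0 = 3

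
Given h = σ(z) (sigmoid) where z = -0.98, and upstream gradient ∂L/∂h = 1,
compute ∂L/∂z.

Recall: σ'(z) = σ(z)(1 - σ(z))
∂L/∂z = 0.1984

σ(-0.98) = 0.2729
σ'(-0.98) = σ(-0.98)(1 - σ(-0.98)) = 0.2729 × 0.7271 = 0.1984
∂L/∂z = ∂L/∂h · σ'(z) = 1 × 0.1984 = 0.1984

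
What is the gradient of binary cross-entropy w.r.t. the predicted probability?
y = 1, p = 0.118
∂L/∂p = -8.475

∂L/∂p = -y/p + (1-y)/(1-p) = -1/0.118 + 0 = -8.475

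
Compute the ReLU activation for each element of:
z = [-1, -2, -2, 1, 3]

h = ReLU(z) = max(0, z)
h = [0, 0, 0, 1, 3]

ReLU applied element-wise: max(0,-1)=0, max(0,-2)=0, max(0,-2)=0, max(0,1)=1, max(0,3)=3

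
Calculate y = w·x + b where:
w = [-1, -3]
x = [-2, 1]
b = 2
y = 1

y = (-1)(-2) + (-3)(1) + 2 = 1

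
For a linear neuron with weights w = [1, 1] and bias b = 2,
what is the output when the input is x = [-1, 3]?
y = 4

y = (1)(-1) + (1)(3) + 2 = 4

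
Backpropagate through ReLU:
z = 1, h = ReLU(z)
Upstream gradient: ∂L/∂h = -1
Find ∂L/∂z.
∂L/∂z = -1

h = ReLU(1) = 1
Since z > 0: ∂h/∂z = 1
∂L/∂z = ∂L/∂h · ∂h/∂z = -1 × 1 = -1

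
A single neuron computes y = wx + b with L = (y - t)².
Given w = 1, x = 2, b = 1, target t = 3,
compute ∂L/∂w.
∂L/∂w = 0

y = wx + b = (1)(2) + 1 = 3
∂L/∂y = 2(y - t) = 2(3 - 3) = 0
∂y/∂w = x = 2
∂L/∂w = ∂L/∂y · ∂y/∂w = 0 × 2 = 0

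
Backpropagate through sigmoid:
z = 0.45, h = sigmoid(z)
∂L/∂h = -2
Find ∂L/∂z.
∂L/∂z = -0.4755

σ(0.45) = 0.6106
σ'(0.45) = σ(0.45)(1 - σ(0.45)) = 0.6106 × 0.3894 = 0.2378
∂L/∂z = ∂L/∂h · σ'(z) = -2 × 0.2378 = -0.4755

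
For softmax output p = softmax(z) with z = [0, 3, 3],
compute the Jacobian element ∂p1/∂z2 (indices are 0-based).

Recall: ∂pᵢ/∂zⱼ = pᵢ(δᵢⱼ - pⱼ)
∂p1/∂z2 = -0.238

p = softmax(z) = [0.02429, 0.4879, 0.4879]
p1 = 0.4879, p2 = 0.4879

∂p1/∂z2 = -p1 × p2 = -0.4879 × 0.4879 = -0.238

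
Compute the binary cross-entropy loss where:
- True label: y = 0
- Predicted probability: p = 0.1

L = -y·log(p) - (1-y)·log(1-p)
L = 0.1054

L = -0·log(0.1) - 1·log(0.9) = -log(0.9) = 0.1054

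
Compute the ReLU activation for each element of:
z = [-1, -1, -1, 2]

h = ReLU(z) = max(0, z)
h = [0, 0, 0, 2]

ReLU applied element-wise: max(0,-1)=0, max(0,-1)=0, max(0,-1)=0, max(0,2)=2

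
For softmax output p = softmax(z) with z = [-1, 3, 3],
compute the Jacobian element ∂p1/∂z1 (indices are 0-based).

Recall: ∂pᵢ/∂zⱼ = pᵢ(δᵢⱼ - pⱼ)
∂p1/∂z1 = 0.25

p = softmax(z) = [0.009075, 0.4955, 0.4955]
p1 = 0.4955

∂p1/∂z1 = p1(1 - p1) = 0.4955 × (1 - 0.4955) = 0.25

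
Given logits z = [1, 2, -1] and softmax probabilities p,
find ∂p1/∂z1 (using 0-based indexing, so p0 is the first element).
∂p1/∂z1 = 0.2078

p = softmax(z) = [0.2595, 0.7054, 0.03512]
p1 = 0.7054

∂p1/∂z1 = p1(1 - p1) = 0.7054 × (1 - 0.7054) = 0.2078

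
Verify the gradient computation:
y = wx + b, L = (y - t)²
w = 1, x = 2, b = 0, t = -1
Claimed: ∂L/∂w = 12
Correct

y = (1)(2) + 0 = 2
∂L/∂y = 2(y - t) = 2(2 - -1) = 6
∂y/∂w = x = 2
∂L/∂w = 6 × 2 = 12

Claimed value: 12
Correct: The correct gradient is 12.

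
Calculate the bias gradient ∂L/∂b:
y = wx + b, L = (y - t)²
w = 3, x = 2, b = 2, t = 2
∂L/∂b = 12

y = wx + b = (3)(2) + 2 = 8
∂L/∂y = 2(y - t) = 2(8 - 2) = 12
∂y/∂b = 1
∂L/∂b = ∂L/∂y · ∂y/∂b = 12 × 1 = 12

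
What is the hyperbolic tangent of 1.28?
0.8565

tanh(1.28) = (e^(1.28) - e^(-1.28))/(e^(1.28) + e^(-1.28)) = 0.8565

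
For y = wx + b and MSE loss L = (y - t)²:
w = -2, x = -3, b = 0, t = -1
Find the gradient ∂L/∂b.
∂L/∂b = 14

y = wx + b = (-2)(-3) + 0 = 6
∂L/∂y = 2(y - t) = 2(6 - -1) = 14
∂y/∂b = 1
∂L/∂b = ∂L/∂y · ∂y/∂b = 14 × 1 = 14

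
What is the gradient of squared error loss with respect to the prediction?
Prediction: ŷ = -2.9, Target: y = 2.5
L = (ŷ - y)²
∂L/∂ŷ = -10.8

∂L/∂ŷ = 2(ŷ - y) = 2(-2.9 - 2.5) = 2(-5.4) = -10.8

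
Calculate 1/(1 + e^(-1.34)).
0.7925

sigmoid(1.34) = 1/(1 + e^(-1.34)) = 1/(1 + 0.2618) = 0.7925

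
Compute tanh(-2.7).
-0.991

tanh(-2.7) = (e^(-2.7) - e^(2.7))/(e^(-2.7) + e^(2.7)) = -0.991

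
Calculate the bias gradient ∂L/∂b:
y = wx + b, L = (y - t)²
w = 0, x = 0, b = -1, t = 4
∂L/∂b = -10

y = wx + b = (0)(0) + -1 = -1
∂L/∂y = 2(y - t) = 2(-1 - 4) = -10
∂y/∂b = 1
∂L/∂b = ∂L/∂y · ∂y/∂b = -10 × 1 = -10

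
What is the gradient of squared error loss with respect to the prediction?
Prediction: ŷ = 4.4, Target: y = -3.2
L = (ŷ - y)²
∂L/∂ŷ = 15.2

∂L/∂ŷ = 2(ŷ - y) = 2(4.4 - -3.2) = 2(7.6) = 15.2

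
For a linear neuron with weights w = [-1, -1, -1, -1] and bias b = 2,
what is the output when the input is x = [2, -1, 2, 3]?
y = -4

y = (-1)(2) + (-1)(-1) + (-1)(2) + (-1)(3) + 2 = -4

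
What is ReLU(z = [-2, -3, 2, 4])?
h = [0, 0, 2, 4]

ReLU applied element-wise: max(0,-2)=0, max(0,-3)=0, max(0,2)=2, max(0,4)=4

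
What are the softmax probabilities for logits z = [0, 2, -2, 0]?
p = [0.105, 0.7758, 0.0142, 0.105]

exp(z) = [1, 7.389, 0.1353, 1]
Sum = 9.524
p = [0.105, 0.7758, 0.0142, 0.105]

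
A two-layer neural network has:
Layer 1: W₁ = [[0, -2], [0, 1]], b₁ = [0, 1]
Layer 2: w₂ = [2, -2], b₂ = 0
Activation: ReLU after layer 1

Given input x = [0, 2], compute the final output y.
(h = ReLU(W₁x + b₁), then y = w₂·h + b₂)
y = -6

Layer 1 pre-activation: z₁ = [-4, 3]
After ReLU: h = [0, 3]
Layer 2 output: y = 2×0 + -2×3 + 0 = -6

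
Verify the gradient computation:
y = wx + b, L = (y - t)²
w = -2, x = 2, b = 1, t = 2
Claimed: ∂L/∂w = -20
Correct

y = (-2)(2) + 1 = -3
∂L/∂y = 2(y - t) = 2(-3 - 2) = -10
∂y/∂w = x = 2
∂L/∂w = -10 × 2 = -20

Claimed value: -20
Correct: The correct gradient is -20.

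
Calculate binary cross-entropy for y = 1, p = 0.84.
L = 0.1744

L = -1·log(0.84) - 0·log(0.16) = -log(0.84) = 0.1744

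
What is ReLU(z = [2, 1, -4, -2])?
h = [2, 1, 0, 0]

ReLU applied element-wise: max(0,2)=2, max(0,1)=1, max(0,-4)=0, max(0,-2)=0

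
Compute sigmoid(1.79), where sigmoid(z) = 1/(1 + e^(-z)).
0.8569

sigmoid(1.79) = 1/(1 + e^(-1.79)) = 1/(1 + 0.167) = 0.8569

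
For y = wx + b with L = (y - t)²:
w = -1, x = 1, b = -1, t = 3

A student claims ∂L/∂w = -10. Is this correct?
Correct

y = (-1)(1) + -1 = -2
∂L/∂y = 2(y - t) = 2(-2 - 3) = -10
∂y/∂w = x = 1
∂L/∂w = -10 × 1 = -10

Claimed value: -10
Correct: The correct gradient is -10.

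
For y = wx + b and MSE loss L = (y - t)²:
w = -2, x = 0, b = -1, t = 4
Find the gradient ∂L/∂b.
∂L/∂b = -10

y = wx + b = (-2)(0) + -1 = -1
∂L/∂y = 2(y - t) = 2(-1 - 4) = -10
∂y/∂b = 1
∂L/∂b = ∂L/∂y · ∂y/∂b = -10 × 1 = -10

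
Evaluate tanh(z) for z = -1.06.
-0.7857

tanh(-1.06) = (e^(-1.06) - e^(1.06))/(e^(-1.06) + e^(1.06)) = -0.7857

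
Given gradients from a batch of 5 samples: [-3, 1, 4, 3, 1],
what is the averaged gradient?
Average gradient = 1.2

Average = (1/5)(-3 + 1 + 4 + 3 + 1) = 6/5 = 1.2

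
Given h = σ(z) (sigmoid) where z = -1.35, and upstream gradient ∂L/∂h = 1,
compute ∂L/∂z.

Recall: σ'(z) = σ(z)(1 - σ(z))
∂L/∂z = 0.1635

σ(-1.35) = 0.2059
σ'(-1.35) = σ(-1.35)(1 - σ(-1.35)) = 0.2059 × 0.7941 = 0.1635
∂L/∂z = ∂L/∂h · σ'(z) = 1 × 0.1635 = 0.1635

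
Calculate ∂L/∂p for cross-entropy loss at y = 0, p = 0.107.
∂L/∂p = 1.12

∂L/∂p = -y/p + (1-y)/(1-p) = 0 + 1/0.893 = 1.12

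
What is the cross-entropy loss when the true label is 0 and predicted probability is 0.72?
L = 1.273

L = -0·log(0.72) - 1·log(0.28) = -log(0.28) = 1.273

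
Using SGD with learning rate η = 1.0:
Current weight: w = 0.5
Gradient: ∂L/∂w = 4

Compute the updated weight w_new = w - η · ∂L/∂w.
w_new = -3.5

w_new = w - η·∂L/∂w = 0.5 - 1.0×(4) = 0.5 - (4) = -3.5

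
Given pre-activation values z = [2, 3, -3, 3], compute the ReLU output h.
h = [2, 3, 0, 3]

ReLU applied element-wise: max(0,2)=2, max(0,3)=3, max(0,-3)=0, max(0,3)=3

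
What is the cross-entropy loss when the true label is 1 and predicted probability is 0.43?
L = 0.844

L = -1·log(0.43) - 0·log(0.57) = -log(0.43) = 0.844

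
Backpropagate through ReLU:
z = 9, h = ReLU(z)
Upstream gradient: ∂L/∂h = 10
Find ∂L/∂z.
∂L/∂z = 10

h = ReLU(9) = 9
Since z > 0: ∂h/∂z = 1
∂L/∂z = ∂L/∂h · ∂h/∂z = 10 × 1 = 10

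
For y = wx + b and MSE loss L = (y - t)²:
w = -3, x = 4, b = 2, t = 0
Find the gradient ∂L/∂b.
∂L/∂b = -20

y = wx + b = (-3)(4) + 2 = -10
∂L/∂y = 2(y - t) = 2(-10 - 0) = -20
∂y/∂b = 1
∂L/∂b = ∂L/∂y · ∂y/∂b = -20 × 1 = -20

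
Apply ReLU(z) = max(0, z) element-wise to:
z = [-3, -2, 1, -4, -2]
h = [0, 0, 1, 0, 0]

ReLU applied element-wise: max(0,-3)=0, max(0,-2)=0, max(0,1)=1, max(0,-4)=0, max(0,-2)=0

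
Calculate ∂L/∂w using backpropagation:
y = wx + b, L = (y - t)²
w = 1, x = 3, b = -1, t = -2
∂L/∂w = 24

y = wx + b = (1)(3) + -1 = 2
∂L/∂y = 2(y - t) = 2(2 - -2) = 8
∂y/∂w = x = 3
∂L/∂w = ∂L/∂y · ∂y/∂w = 8 × 3 = 24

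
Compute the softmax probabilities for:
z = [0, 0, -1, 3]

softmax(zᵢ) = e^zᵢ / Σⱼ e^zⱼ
p = [0.0445, 0.0445, 0.0164, 0.8945]

exp(z) = [1, 1, 0.3679, 20.09]
Sum = 22.45
p = [0.0445, 0.0445, 0.0164, 0.8945]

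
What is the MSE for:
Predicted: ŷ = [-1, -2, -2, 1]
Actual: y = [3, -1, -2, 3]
MSE = 5.25

MSE = (1/4)((-1-3)² + (-2--1)² + (-2--2)² + (1-3)²) = (1/4)(16 + 1 + 0 + 4) = 5.25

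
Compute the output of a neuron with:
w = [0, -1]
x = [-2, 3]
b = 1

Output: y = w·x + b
y = -2

y = (0)(-2) + (-1)(3) + 1 = -2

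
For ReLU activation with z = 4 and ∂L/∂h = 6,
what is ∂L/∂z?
∂L/∂z = 6

h = ReLU(4) = 4
Since z > 0: ∂h/∂z = 1
∂L/∂z = ∂L/∂h · ∂h/∂z = 6 × 1 = 6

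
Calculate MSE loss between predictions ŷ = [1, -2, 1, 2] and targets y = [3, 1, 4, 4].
MSE = 6.5

MSE = (1/4)((1-3)² + (-2-1)² + (1-4)² + (2-4)²) = (1/4)(4 + 9 + 9 + 4) = 6.5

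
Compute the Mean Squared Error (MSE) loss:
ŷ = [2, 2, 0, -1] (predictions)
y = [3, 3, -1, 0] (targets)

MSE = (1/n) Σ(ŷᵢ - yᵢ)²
MSE = 1

MSE = (1/4)((2-3)² + (2-3)² + (0--1)² + (-1-0)²) = (1/4)(1 + 1 + 1 + 1) = 1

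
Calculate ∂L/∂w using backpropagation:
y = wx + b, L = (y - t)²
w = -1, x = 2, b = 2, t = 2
∂L/∂w = -8

y = wx + b = (-1)(2) + 2 = 0
∂L/∂y = 2(y - t) = 2(0 - 2) = -4
∂y/∂w = x = 2
∂L/∂w = ∂L/∂y · ∂y/∂w = -4 × 2 = -8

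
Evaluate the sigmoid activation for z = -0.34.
0.4158

sigmoid(-0.34) = 1/(1 + e^(0.34)) = 1/(1 + 1.405) = 0.4158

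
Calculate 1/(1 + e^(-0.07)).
0.5175

sigmoid(0.07) = 1/(1 + e^(-0.07)) = 1/(1 + 0.9324) = 0.5175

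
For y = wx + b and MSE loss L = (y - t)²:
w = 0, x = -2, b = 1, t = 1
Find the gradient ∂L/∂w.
∂L/∂w = 0

y = wx + b = (0)(-2) + 1 = 1
∂L/∂y = 2(y - t) = 2(1 - 1) = 0
∂y/∂w = x = -2
∂L/∂w = ∂L/∂y · ∂y/∂w = 0 × -2 = 0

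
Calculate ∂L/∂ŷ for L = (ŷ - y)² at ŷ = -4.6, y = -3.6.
∂L/∂ŷ = -2.0

∂L/∂ŷ = 2(ŷ - y) = 2(-4.6 - -3.6) = 2(-1.0) = -2.0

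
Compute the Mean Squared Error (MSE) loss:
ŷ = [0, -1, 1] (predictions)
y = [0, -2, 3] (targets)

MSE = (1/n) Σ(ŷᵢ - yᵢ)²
MSE = 1.667

MSE = (1/3)((0-0)² + (-1--2)² + (1-3)²) = (1/3)(0 + 1 + 4) = 1.667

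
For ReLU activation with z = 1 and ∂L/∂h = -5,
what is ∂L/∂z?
∂L/∂z = -5

h = ReLU(1) = 1
Since z > 0: ∂h/∂z = 1
∂L/∂z = ∂L/∂h · ∂h/∂z = -5 × 1 = -5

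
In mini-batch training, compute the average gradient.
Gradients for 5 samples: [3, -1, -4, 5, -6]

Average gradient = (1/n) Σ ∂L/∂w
Average gradient = -0.6

Average = (1/5)(3 + -1 + -4 + 5 + -6) = -3/5 = -0.6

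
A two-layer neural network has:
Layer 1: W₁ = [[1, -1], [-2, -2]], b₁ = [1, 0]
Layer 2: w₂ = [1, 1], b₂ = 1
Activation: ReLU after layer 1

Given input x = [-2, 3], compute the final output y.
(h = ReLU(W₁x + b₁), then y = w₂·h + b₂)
y = 1

Layer 1 pre-activation: z₁ = [-4, -2]
After ReLU: h = [0, 0]
Layer 2 output: y = 1×0 + 1×0 + 1 = 1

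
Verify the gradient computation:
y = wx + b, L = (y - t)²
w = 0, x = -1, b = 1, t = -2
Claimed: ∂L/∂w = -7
Incorrect

y = (0)(-1) + 1 = 1
∂L/∂y = 2(y - t) = 2(1 - -2) = 6
∂y/∂w = x = -1
∂L/∂w = 6 × -1 = -6

Claimed value: -7
Incorrect: The correct gradient is -6.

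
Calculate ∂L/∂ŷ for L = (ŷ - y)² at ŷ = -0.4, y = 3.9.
∂L/∂ŷ = -8.6

∂L/∂ŷ = 2(ŷ - y) = 2(-0.4 - 3.9) = 2(-4.3) = -8.6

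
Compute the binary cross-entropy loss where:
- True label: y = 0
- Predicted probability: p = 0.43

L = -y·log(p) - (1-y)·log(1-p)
L = 0.5621

L = -0·log(0.43) - 1·log(0.57) = -log(0.57) = 0.5621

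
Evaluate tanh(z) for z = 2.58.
0.9886

tanh(2.58) = (e^(2.58) - e^(-2.58))/(e^(2.58) + e^(-2.58)) = 0.9886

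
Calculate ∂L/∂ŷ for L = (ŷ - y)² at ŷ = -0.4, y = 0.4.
∂L/∂ŷ = -1.6

∂L/∂ŷ = 2(ŷ - y) = 2(-0.4 - 0.4) = 2(-0.8) = -1.6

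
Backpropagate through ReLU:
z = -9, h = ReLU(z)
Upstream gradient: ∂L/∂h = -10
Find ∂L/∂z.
∂L/∂z = 0

h = ReLU(-9) = 0
Since z < 0: ∂h/∂z = 0
∂L/∂z = ∂L/∂h · ∂h/∂z = -10 × 0 = 0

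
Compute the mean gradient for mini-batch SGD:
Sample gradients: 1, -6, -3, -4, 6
Average gradient = -1.2

Average = (1/5)(1 + -6 + -3 + -4 + 6) = -6/5 = -1.2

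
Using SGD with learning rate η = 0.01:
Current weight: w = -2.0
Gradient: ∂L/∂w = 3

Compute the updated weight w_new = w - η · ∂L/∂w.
w_new = -2.03

w_new = w - η·∂L/∂w = -2.0 - 0.01×(3) = -2.0 - (0.03) = -2.03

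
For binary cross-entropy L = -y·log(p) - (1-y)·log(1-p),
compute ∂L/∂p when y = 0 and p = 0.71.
∂L/∂p = 3.448

∂L/∂p = -y/p + (1-y)/(1-p) = 0 + 1/0.29 = 3.448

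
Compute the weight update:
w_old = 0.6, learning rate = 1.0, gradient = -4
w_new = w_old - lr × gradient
w_new = 4.6

w_new = w - η·∂L/∂w = 0.6 - 1.0×(-4) = 0.6 - (-4) = 4.6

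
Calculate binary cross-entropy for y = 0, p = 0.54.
L = 0.7765

L = -0·log(0.54) - 1·log(0.46) = -log(0.46) = 0.7765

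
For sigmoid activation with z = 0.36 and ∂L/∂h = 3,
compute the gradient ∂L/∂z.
∂L/∂z = 0.7262

σ(0.36) = 0.589
σ'(0.36) = σ(0.36)(1 - σ(0.36)) = 0.589 × 0.411 = 0.2421
∂L/∂z = ∂L/∂h · σ'(z) = 3 × 0.2421 = 0.7262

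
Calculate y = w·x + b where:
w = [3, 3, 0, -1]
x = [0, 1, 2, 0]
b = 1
y = 4

y = (3)(0) + (3)(1) + (0)(2) + (-1)(0) + 1 = 4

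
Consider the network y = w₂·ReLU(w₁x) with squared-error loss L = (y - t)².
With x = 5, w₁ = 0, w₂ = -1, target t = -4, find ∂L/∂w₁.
∂L/∂w₁ = 0

Forward pass:
z = w₁x = 0×5 = 0
h = ReLU(0) = 0
y = w₂h = -1×0 = 0

Backward pass:
∂L/∂y = 2(y - t) = 2(0 - -4) = 8
∂y/∂h = w₂ = -1
∂h/∂z = 0 (ReLU derivative)
∂z/∂w₁ = x = 5

∂L/∂w₁ = 8 × -1 × 0 × 5 = 0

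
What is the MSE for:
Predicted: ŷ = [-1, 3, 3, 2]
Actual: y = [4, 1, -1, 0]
MSE = 12.25

MSE = (1/4)((-1-4)² + (3-1)² + (3--1)² + (2-0)²) = (1/4)(25 + 4 + 16 + 4) = 12.25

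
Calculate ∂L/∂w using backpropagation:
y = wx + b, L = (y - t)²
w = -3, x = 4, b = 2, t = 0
∂L/∂w = -80

y = wx + b = (-3)(4) + 2 = -10
∂L/∂y = 2(y - t) = 2(-10 - 0) = -20
∂y/∂w = x = 4
∂L/∂w = ∂L/∂y · ∂y/∂w = -20 × 4 = -80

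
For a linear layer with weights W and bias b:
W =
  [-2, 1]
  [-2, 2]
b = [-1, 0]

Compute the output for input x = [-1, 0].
y = [1, 2]

Wx = [-2×-1 + 1×0, -2×-1 + 2×0]
   = [2, 2]
y = Wx + b = [2 + -1, 2 + 0] = [1, 2]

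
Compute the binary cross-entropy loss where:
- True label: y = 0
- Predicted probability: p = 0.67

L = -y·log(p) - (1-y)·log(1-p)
L = 1.109

L = -0·log(0.67) - 1·log(0.33) = -log(0.33) = 1.109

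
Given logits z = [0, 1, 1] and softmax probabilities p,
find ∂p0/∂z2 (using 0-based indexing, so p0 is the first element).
∂p0/∂z2 = -0.06561

p = softmax(z) = [0.1554, 0.4223, 0.4223]
p0 = 0.1554, p2 = 0.4223

∂p0/∂z2 = -p0 × p2 = -0.1554 × 0.4223 = -0.06561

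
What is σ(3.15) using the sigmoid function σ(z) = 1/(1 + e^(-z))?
0.9589

sigmoid(3.15) = 1/(1 + e^(-3.15)) = 1/(1 + 0.04285) = 0.9589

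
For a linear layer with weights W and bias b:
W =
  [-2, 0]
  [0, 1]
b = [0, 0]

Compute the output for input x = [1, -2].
y = [-2, -2]

Wx = [-2×1 + 0×-2, 0×1 + 1×-2]
   = [-2, -2]
y = Wx + b = [-2 + 0, -2 + 0] = [-2, -2]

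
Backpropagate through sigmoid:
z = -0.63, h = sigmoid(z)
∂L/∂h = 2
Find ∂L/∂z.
∂L/∂z = 0.4535

σ(-0.63) = 0.3475
σ'(-0.63) = σ(-0.63)(1 - σ(-0.63)) = 0.3475 × 0.6525 = 0.2267
∂L/∂z = ∂L/∂h · σ'(z) = 2 × 0.2267 = 0.4535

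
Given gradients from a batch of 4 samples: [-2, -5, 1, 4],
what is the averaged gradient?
Average gradient = -0.5

Average = (1/4)(-2 + -5 + 1 + 4) = -2/4 = -0.5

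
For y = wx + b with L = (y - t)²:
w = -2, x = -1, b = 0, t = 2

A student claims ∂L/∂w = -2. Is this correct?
Incorrect

y = (-2)(-1) + 0 = 2
∂L/∂y = 2(y - t) = 2(2 - 2) = 0
∂y/∂w = x = -1
∂L/∂w = 0 × -1 = 0

Claimed value: -2
Incorrect: The correct gradient is 0.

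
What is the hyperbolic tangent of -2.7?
-0.991

tanh(-2.7) = (e^(-2.7) - e^(2.7))/(e^(-2.7) + e^(2.7)) = -0.991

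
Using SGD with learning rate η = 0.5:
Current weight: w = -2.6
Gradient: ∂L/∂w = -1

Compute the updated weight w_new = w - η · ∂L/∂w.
w_new = -2.1

w_new = w - η·∂L/∂w = -2.6 - 0.5×(-1) = -2.6 - (-0.5) = -2.1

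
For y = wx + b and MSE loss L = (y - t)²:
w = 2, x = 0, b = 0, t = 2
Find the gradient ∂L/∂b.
∂L/∂b = -4

y = wx + b = (2)(0) + 0 = 0
∂L/∂y = 2(y - t) = 2(0 - 2) = -4
∂y/∂b = 1
∂L/∂b = ∂L/∂y · ∂y/∂b = -4 × 1 = -4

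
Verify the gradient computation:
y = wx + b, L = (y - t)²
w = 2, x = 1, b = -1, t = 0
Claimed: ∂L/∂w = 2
Correct

y = (2)(1) + -1 = 1
∂L/∂y = 2(y - t) = 2(1 - 0) = 2
∂y/∂w = x = 1
∂L/∂w = 2 × 1 = 2

Claimed value: 2
Correct: The correct gradient is 2.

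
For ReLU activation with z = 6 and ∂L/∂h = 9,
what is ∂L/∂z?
∂L/∂z = 9

h = ReLU(6) = 6
Since z > 0: ∂h/∂z = 1
∂L/∂z = ∂L/∂h · ∂h/∂z = 9 × 1 = 9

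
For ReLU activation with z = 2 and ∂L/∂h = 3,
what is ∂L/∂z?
∂L/∂z = 3

h = ReLU(2) = 2
Since z > 0: ∂h/∂z = 1
∂L/∂z = ∂L/∂h · ∂h/∂z = 3 × 1 = 3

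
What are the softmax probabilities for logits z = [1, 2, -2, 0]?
p = [0.2418, 0.6572, 0.012, 0.0889]

exp(z) = [2.718, 7.389, 0.1353, 1]
Sum = 11.24
p = [0.2418, 0.6572, 0.012, 0.0889]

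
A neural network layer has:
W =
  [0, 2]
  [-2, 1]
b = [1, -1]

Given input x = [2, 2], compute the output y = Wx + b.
y = [5, -3]

Wx = [0×2 + 2×2, -2×2 + 1×2]
   = [4, -2]
y = Wx + b = [4 + 1, -2 + -1] = [5, -3]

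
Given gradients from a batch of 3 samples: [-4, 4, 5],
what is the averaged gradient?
Average gradient = 1.667

Average = (1/3)(-4 + 4 + 5) = 5/3 = 1.667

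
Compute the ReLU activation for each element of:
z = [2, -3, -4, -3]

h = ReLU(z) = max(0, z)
h = [2, 0, 0, 0]

ReLU applied element-wise: max(0,2)=2, max(0,-3)=0, max(0,-4)=0, max(0,-3)=0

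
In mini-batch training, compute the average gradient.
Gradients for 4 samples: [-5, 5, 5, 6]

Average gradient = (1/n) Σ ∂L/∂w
Average gradient = 2.75

Average = (1/4)(-5 + 5 + 5 + 6) = 11/4 = 2.75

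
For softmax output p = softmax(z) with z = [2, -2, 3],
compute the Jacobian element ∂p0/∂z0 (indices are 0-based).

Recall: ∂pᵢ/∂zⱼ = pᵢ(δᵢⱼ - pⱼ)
∂p0/∂z0 = 0.196

p = softmax(z) = [0.2676, 0.004902, 0.7275]
p0 = 0.2676

∂p0/∂z0 = p0(1 - p0) = 0.2676 × (1 - 0.2676) = 0.196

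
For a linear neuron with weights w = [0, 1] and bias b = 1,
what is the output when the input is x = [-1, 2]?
y = 3

y = (0)(-1) + (1)(2) + 1 = 3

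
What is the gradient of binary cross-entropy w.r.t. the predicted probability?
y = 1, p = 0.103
∂L/∂p = -9.709

∂L/∂p = -y/p + (1-y)/(1-p) = -1/0.103 + 0 = -9.709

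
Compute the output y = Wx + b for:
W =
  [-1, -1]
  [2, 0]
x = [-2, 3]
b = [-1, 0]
y = [-2, -4]

Wx = [-1×-2 + -1×3, 2×-2 + 0×3]
   = [-1, -4]
y = Wx + b = [-1 + -1, -4 + 0] = [-2, -4]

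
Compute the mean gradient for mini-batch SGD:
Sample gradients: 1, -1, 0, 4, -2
Average gradient = 0.4

Average = (1/5)(1 + -1 + 0 + 4 + -2) = 2/5 = 0.4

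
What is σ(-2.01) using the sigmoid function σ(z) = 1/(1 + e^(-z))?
0.1182

sigmoid(-2.01) = 1/(1 + e^(2.01)) = 1/(1 + 7.463) = 0.1182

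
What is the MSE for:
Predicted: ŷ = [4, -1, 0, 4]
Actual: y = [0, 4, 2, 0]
MSE = 15.25

MSE = (1/4)((4-0)² + (-1-4)² + (0-2)² + (4-0)²) = (1/4)(16 + 25 + 4 + 16) = 15.25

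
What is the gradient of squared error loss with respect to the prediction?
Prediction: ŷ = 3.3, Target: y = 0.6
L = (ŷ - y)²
∂L/∂ŷ = 5.4

∂L/∂ŷ = 2(ŷ - y) = 2(3.3 - 0.6) = 2(2.7) = 5.4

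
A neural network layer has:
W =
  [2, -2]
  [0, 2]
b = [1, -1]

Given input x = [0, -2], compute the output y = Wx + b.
y = [5, -5]

Wx = [2×0 + -2×-2, 0×0 + 2×-2]
   = [4, -4]
y = Wx + b = [4 + 1, -4 + -1] = [5, -5]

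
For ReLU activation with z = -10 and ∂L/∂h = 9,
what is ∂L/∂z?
∂L/∂z = 0

h = ReLU(-10) = 0
Since z < 0: ∂h/∂z = 0
∂L/∂z = ∂L/∂h · ∂h/∂z = 9 × 0 = 0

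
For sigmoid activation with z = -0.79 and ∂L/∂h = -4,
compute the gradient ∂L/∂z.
∂L/∂z = -0.8589

σ(-0.79) = 0.3122
σ'(-0.79) = σ(-0.79)(1 - σ(-0.79)) = 0.3122 × 0.6878 = 0.2147
∂L/∂z = ∂L/∂h · σ'(z) = -4 × 0.2147 = -0.8589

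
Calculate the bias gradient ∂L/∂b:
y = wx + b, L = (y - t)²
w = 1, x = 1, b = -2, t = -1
∂L/∂b = 0

y = wx + b = (1)(1) + -2 = -1
∂L/∂y = 2(y - t) = 2(-1 - -1) = 0
∂y/∂b = 1
∂L/∂b = ∂L/∂y · ∂y/∂b = 0 × 1 = 0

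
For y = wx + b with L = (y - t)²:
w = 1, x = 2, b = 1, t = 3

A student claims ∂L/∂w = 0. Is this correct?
Correct

y = (1)(2) + 1 = 3
∂L/∂y = 2(y - t) = 2(3 - 3) = 0
∂y/∂w = x = 2
∂L/∂w = 0 × 2 = 0

Claimed value: 0
Correct: The correct gradient is 0.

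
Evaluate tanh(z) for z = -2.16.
-0.9737

tanh(-2.16) = (e^(-2.16) - e^(2.16))/(e^(-2.16) + e^(2.16)) = -0.9737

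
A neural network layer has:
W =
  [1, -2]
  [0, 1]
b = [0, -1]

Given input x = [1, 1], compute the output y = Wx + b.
y = [-1, 0]

Wx = [1×1 + -2×1, 0×1 + 1×1]
   = [-1, 1]
y = Wx + b = [-1 + 0, 1 + -1] = [-1, 0]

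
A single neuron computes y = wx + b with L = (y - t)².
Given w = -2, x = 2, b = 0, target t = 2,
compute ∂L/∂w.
∂L/∂w = -24

y = wx + b = (-2)(2) + 0 = -4
∂L/∂y = 2(y - t) = 2(-4 - 2) = -12
∂y/∂w = x = 2
∂L/∂w = ∂L/∂y · ∂y/∂w = -12 × 2 = -24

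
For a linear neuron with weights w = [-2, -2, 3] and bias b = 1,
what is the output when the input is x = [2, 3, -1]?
y = -12

y = (-2)(2) + (-2)(3) + (3)(-1) + 1 = -12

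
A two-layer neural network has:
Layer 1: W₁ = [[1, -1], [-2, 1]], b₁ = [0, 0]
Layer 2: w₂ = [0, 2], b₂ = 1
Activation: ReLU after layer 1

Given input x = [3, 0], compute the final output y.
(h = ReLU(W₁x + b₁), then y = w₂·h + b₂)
y = 1

Layer 1 pre-activation: z₁ = [3, -6]
After ReLU: h = [3, 0]
Layer 2 output: y = 0×3 + 2×0 + 1 = 1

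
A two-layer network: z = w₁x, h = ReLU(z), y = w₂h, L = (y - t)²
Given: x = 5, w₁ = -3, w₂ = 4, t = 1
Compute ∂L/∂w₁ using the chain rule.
∂L/∂w₁ = 0

Forward pass:
z = w₁x = -3×5 = -15
h = ReLU(-15) = 0
y = w₂h = 4×0 = 0

Backward pass:
∂L/∂y = 2(y - t) = 2(0 - 1) = -2
∂y/∂h = w₂ = 4
∂h/∂z = 0 (ReLU derivative)
∂z/∂w₁ = x = 5

∂L/∂w₁ = -2 × 4 × 0 × 5 = 0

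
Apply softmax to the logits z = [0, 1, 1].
p = [0.1554, 0.4223, 0.4223]

exp(z) = [1, 2.718, 2.718]
Sum = 6.437
p = [0.1554, 0.4223, 0.4223]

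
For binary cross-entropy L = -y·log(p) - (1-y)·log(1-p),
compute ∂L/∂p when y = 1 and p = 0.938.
∂L/∂p = -1.066

∂L/∂p = -y/p + (1-y)/(1-p) = -1/0.938 + 0 = -1.066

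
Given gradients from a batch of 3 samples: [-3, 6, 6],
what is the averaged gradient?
Average gradient = 3

Average = (1/3)(-3 + 6 + 6) = 9/3 = 3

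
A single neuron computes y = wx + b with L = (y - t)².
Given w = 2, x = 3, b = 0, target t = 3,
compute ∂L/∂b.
∂L/∂b = 6

y = wx + b = (2)(3) + 0 = 6
∂L/∂y = 2(y - t) = 2(6 - 3) = 6
∂y/∂b = 1
∂L/∂b = ∂L/∂y · ∂y/∂b = 6 × 1 = 6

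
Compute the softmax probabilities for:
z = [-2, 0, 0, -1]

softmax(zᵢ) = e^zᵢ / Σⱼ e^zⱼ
p = [0.0541, 0.3995, 0.3995, 0.147]

exp(z) = [0.1353, 1, 1, 0.3679]
Sum = 2.503
p = [0.0541, 0.3995, 0.3995, 0.147]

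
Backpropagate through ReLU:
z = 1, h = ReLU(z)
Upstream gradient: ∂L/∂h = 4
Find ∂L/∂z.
∂L/∂z = 4

h = ReLU(1) = 1
Since z > 0: ∂h/∂z = 1
∂L/∂z = ∂L/∂h · ∂h/∂z = 4 × 1 = 4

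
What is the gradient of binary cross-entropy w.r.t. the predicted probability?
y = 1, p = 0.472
∂L/∂p = -2.119

∂L/∂p = -y/p + (1-y)/(1-p) = -1/0.472 + 0 = -2.119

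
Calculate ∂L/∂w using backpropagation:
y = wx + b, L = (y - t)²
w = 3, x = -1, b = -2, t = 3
∂L/∂w = 16

y = wx + b = (3)(-1) + -2 = -5
∂L/∂y = 2(y - t) = 2(-5 - 3) = -16
∂y/∂w = x = -1
∂L/∂w = ∂L/∂y · ∂y/∂w = -16 × -1 = 16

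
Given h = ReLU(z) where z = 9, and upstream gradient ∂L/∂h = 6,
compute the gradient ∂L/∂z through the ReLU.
∂L/∂z = 6

h = ReLU(9) = 9
Since z > 0: ∂h/∂z = 1
∂L/∂z = ∂L/∂h · ∂h/∂z = 6 × 1 = 6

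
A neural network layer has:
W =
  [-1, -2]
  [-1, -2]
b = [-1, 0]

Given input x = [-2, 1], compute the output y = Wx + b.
y = [-1, 0]

Wx = [-1×-2 + -2×1, -1×-2 + -2×1]
   = [0, 0]
y = Wx + b = [0 + -1, 0 + 0] = [-1, 0]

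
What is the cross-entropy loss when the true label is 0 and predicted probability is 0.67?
L = 1.109

L = -0·log(0.67) - 1·log(0.33) = -log(0.33) = 1.109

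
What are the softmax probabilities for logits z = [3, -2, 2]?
p = [0.7275, 0.0049, 0.2676]

exp(z) = [20.09, 0.1353, 7.389]
Sum = 27.61
p = [0.7275, 0.0049, 0.2676]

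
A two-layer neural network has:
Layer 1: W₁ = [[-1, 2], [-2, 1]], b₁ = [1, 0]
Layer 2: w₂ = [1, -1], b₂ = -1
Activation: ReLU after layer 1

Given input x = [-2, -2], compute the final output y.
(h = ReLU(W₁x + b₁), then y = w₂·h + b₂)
y = -3

Layer 1 pre-activation: z₁ = [-1, 2]
After ReLU: h = [0, 2]
Layer 2 output: y = 1×0 + -1×2 + -1 = -3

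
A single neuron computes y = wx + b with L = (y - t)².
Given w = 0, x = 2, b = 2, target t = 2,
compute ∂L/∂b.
∂L/∂b = 0

y = wx + b = (0)(2) + 2 = 2
∂L/∂y = 2(y - t) = 2(2 - 2) = 0
∂y/∂b = 1
∂L/∂b = ∂L/∂y · ∂y/∂b = 0 × 1 = 0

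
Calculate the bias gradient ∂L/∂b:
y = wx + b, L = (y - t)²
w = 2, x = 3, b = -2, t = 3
∂L/∂b = 2

y = wx + b = (2)(3) + -2 = 4
∂L/∂y = 2(y - t) = 2(4 - 3) = 2
∂y/∂b = 1
∂L/∂b = ∂L/∂y · ∂y/∂b = 2 × 1 = 2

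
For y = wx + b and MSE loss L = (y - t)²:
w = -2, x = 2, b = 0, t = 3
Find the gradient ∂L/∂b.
∂L/∂b = -14

y = wx + b = (-2)(2) + 0 = -4
∂L/∂y = 2(y - t) = 2(-4 - 3) = -14
∂y/∂b = 1
∂L/∂b = ∂L/∂y · ∂y/∂b = -14 × 1 = -14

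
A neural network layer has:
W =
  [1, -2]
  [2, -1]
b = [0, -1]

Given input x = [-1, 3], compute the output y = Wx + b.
y = [-7, -6]

Wx = [1×-1 + -2×3, 2×-1 + -1×3]
   = [-7, -5]
y = Wx + b = [-7 + 0, -5 + -1] = [-7, -6]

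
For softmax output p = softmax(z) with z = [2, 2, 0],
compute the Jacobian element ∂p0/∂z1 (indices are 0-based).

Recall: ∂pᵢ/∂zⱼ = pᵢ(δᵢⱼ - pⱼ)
∂p0/∂z1 = -0.2193

p = softmax(z) = [0.4683, 0.4683, 0.06338]
p0 = 0.4683, p1 = 0.4683

∂p0/∂z1 = -p0 × p1 = -0.4683 × 0.4683 = -0.2193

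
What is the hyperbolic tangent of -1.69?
-0.9341

tanh(-1.69) = (e^(-1.69) - e^(1.69))/(e^(-1.69) + e^(1.69)) = -0.9341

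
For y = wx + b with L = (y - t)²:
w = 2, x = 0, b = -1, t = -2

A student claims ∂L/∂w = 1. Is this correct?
Incorrect

y = (2)(0) + -1 = -1
∂L/∂y = 2(y - t) = 2(-1 - -2) = 2
∂y/∂w = x = 0
∂L/∂w = 2 × 0 = 0

Claimed value: 1
Incorrect: The correct gradient is 0.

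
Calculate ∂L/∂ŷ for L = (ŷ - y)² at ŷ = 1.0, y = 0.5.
∂L/∂ŷ = 1.0

∂L/∂ŷ = 2(ŷ - y) = 2(1.0 - 0.5) = 2(0.5) = 1.0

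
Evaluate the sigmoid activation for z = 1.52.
0.8205

sigmoid(1.52) = 1/(1 + e^(-1.52)) = 1/(1 + 0.2187) = 0.8205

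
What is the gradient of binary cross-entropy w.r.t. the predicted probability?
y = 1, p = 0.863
∂L/∂p = -1.159

∂L/∂p = -y/p + (1-y)/(1-p) = -1/0.863 + 0 = -1.159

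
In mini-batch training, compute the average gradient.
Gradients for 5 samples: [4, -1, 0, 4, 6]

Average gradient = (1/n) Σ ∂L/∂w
Average gradient = 2.6

Average = (1/5)(4 + -1 + 0 + 4 + 6) = 13/5 = 2.6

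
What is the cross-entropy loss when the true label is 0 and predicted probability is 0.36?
L = 0.4463

L = -0·log(0.36) - 1·log(0.64) = -log(0.64) = 0.4463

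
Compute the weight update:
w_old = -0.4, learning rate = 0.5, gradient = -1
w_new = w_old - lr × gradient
w_new = 0.1

w_new = w - η·∂L/∂w = -0.4 - 0.5×(-1) = -0.4 - (-0.5) = 0.1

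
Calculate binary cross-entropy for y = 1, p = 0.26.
L = 1.347

L = -1·log(0.26) - 0·log(0.74) = -log(0.26) = 1.347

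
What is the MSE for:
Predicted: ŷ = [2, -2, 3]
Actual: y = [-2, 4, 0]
MSE = 20.33

MSE = (1/3)((2--2)² + (-2-4)² + (3-0)²) = (1/3)(16 + 36 + 9) = 20.33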